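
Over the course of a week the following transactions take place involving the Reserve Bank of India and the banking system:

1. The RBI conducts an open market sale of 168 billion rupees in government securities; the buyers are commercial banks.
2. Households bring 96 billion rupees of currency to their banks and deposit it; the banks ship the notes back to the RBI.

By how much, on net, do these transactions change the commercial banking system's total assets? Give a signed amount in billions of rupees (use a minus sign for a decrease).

RBI balance sheet:
  Assets:      Securities −168B
  Liabilities: Bank reserves −72B, Currency in circulation −96B
Commercial banking system:
  Assets:      Reserves at CB −72B, Securities +168B
  Liabilities: Checkable deposits +96B
Change in total bank assets = +96 billion.

+96 billion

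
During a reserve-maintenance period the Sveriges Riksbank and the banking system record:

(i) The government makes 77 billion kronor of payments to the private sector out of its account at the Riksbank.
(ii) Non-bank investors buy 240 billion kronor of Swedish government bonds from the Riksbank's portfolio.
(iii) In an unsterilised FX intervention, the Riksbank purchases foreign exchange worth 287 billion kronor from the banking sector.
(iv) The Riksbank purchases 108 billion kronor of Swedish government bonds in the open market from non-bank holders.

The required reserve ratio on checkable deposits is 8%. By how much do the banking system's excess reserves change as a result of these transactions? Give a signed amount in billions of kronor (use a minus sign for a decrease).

Government spending 77 billion kronor: reserves +77B, deposits +77B.
Asset sale (to non-banks) 240 billion kronor: reserves −240B, deposits −240B.
FX purchase 287 billion kronor: reserves +287B, deposits 0.
Asset purchase (from non-banks) 108 billion kronor: reserves +108B, deposits +108B.
Totals: Δreserves = +232B, Δdeposits = −55B.
Δrequired reserves = 8% × −55B = −4.4B.
Δexcess reserves = Δreserves − Δrequired = +232B − (−4.4B) = +236.4 billion.

+236.4 billion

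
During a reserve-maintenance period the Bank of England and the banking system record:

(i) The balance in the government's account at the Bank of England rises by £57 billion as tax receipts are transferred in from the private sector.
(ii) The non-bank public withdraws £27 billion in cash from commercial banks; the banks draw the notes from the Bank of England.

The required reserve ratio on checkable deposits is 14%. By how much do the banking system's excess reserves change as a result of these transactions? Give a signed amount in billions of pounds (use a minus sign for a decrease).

Government account inflow £57 billion: reserves −£57B, deposits −£57B.
Currency withdrawal £27 billion: reserves −£27B, deposits −£27B.
Totals: Δreserves = −£84B, Δdeposits = −£84B.
Δrequired reserves = 14% × −£84B = −£11.76B.
Δexcess reserves = Δreserves − Δrequired = −£84B − (−£11.76B) = -£72.24 billion.

-£72.24 billion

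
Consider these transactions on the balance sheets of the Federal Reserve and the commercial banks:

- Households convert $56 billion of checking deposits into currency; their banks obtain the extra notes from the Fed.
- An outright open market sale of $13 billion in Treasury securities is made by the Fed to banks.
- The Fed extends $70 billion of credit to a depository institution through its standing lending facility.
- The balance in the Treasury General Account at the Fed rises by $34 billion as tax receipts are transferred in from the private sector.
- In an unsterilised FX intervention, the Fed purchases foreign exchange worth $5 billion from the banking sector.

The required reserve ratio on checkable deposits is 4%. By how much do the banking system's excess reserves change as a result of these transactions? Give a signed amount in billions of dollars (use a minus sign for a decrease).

-$24.4 billion

Currency withdrawal $56 billion: reserves −$56B, deposits −$56B.
OMO sale (to banks) $13 billion: reserves −$13B, deposits 0.
Discount-window loan $70 billion: reserves +$70B, deposits 0.
Government account inflow $34 billion: reserves −$34B, deposits −$34B.
FX purchase $5 billion: reserves +$5B, deposits 0.
Totals: Δreserves = −$28B, Δdeposits = −$90B.
Δrequired reserves = 4% × −$90B = −$3.6B.
Δexcess reserves = Δreserves − Δrequired = −$28B − (−$3.6B) = -$24.4 billion.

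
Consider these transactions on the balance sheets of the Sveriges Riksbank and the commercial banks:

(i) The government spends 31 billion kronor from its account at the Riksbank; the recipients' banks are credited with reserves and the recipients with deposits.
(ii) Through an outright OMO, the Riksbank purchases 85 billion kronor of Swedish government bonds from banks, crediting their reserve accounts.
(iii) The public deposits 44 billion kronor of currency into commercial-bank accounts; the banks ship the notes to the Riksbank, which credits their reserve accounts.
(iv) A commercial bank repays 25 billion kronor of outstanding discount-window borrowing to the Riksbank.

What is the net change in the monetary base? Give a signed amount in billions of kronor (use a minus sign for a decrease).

Government spending 31 billion kronor: a non-base liability converts back to reserves → +31B.
OMO purchase (from banks) 85 billion kronor: Riksbank balance sheet expands → +85B.
Currency deposit 44 billion kronor: just a shift between currency and reserves — both are base money → 0.
Discount-window repayment 25 billion kronor: Riksbank balance sheet contracts → −25B.
Net: 31 + 85 + 0 − 25 = +91 billion.

+91 billion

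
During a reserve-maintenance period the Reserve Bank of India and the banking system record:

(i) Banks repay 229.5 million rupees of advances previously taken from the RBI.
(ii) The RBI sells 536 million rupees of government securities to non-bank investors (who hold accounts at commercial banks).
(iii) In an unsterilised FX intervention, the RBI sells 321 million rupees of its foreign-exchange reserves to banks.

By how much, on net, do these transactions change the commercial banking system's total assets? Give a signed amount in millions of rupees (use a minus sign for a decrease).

-765.5 million

RBI balance sheet:
  Assets:      Securities −536M, Loans to banks −229.5M, Foreign assets −321M
  Liabilities: Bank reserves −1086.5M
Commercial banking system:
  Assets:      Reserves at CB −1086.5M, Foreign assets +321M
  Liabilities: Checkable deposits −536M, Borrowings from CB −229.5M
Change in total bank assets = -765.5 million.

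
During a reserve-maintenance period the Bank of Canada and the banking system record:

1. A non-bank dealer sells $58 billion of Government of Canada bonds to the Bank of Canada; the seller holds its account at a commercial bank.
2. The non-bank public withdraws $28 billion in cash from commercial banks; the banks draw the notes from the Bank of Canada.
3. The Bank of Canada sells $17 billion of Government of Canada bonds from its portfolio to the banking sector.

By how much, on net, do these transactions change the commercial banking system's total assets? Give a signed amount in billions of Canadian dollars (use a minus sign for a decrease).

Bank of Canada balance sheet:
  Assets:      Securities +$41B
  Liabilities: Bank reserves +$13B, Currency in circulation +$28B
Commercial banking system:
  Assets:      Reserves at CB +$13B, Securities +$17B
  Liabilities: Checkable deposits +$30B
Change in total bank assets = +$30 billion.

+$30 billion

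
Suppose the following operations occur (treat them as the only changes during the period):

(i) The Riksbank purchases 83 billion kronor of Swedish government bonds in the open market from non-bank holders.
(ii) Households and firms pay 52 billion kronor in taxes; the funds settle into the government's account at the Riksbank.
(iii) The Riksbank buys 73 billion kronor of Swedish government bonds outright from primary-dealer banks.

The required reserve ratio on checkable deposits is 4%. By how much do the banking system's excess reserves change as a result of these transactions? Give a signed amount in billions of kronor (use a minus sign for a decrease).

+102.76 billion

Asset purchase (from non-banks) 83 billion kronor: reserves +83B, deposits +83B.
Government account inflow 52 billion kronor: reserves −52B, deposits −52B.
OMO purchase (from banks) 73 billion kronor: reserves +73B, deposits 0.
Totals: Δreserves = +104B, Δdeposits = +31B.
Δrequired reserves = 4% × +31B = +1.24B.
Δexcess reserves = Δreserves − Δrequired = +104B − (+1.24B) = +102.76 billion.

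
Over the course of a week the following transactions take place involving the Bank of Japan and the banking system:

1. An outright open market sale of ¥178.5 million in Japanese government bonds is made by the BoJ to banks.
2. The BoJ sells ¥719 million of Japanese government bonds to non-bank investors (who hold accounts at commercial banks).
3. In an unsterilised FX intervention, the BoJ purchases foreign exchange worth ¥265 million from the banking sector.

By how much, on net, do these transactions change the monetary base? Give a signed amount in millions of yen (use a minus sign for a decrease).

BoJ balance sheet:
  Assets:      Securities −¥897.5M, Foreign assets +¥265M
  Liabilities: Bank reserves −¥632.5M
Monetary base = currency + reserves: 0 + (−¥632.5M) = -¥632.5 million.

-¥632.5 million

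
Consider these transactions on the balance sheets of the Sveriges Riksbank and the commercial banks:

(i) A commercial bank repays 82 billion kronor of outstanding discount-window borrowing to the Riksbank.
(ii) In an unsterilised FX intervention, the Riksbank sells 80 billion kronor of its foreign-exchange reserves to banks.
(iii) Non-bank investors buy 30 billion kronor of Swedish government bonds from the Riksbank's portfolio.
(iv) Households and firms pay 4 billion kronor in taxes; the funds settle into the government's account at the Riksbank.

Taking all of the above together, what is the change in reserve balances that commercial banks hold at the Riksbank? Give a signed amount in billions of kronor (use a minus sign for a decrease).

Discount-window repayment 82 billion kronor: repayment is debited from reserves → −82B.
FX sale 80 billion kronor: the buying banks pay out of their reserve balances → −80B.
Asset sale (to non-banks) 30 billion kronor: the non-bank buyers' banks settle from reserves → −30B.
Government account inflow 4 billion kronor: funds move from bank reserves into the government account → −4B.
Net: −82 − 80 − 30 − 4 = -196 billion.

-196 billion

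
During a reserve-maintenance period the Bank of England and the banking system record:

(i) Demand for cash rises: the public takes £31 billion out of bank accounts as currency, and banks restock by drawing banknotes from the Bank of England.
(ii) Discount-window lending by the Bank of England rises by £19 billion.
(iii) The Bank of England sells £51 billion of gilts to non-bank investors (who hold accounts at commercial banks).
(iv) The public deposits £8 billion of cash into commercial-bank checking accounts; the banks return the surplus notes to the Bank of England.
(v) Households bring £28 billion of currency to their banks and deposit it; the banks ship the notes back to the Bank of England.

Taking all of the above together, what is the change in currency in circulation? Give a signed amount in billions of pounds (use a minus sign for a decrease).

Currency withdrawal £31 billion: notes leave the central bank → +£31B.
Discount-window loan £19 billion: no currency enters or leaves circulation → 0.
Asset sale (to non-banks) £51 billion: no currency enters or leaves circulation → 0.
Currency deposit £8 billion: notes return to the central bank → −£8B.
Currency deposit £28 billion: notes return to the central bank → −£28B.
Net: 31 + 0 + 0 − 8 − 28 = -£5 billion.

-£5 billion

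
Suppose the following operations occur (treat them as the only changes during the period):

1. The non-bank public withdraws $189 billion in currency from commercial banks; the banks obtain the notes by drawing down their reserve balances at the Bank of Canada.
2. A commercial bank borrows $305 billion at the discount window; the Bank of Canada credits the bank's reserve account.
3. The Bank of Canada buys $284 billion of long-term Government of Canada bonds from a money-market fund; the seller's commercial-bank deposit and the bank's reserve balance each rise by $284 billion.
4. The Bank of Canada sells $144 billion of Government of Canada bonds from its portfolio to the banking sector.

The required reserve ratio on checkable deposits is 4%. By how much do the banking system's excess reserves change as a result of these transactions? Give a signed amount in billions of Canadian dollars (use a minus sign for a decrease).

+$252.2 billion

Currency withdrawal $189 billion: reserves −$189B, deposits −$189B.
Discount-window loan $305 billion: reserves +$305B, deposits 0.
Asset purchase (from non-banks) $284 billion: reserves +$284B, deposits +$284B.
OMO sale (to banks) $144 billion: reserves −$144B, deposits 0.
Totals: Δreserves = +$256B, Δdeposits = +$95B.
Δrequired reserves = 4% × +$95B = +$3.8B.
Δexcess reserves = Δreserves − Δrequired = +$256B − (+$3.8B) = +$252.2 billion.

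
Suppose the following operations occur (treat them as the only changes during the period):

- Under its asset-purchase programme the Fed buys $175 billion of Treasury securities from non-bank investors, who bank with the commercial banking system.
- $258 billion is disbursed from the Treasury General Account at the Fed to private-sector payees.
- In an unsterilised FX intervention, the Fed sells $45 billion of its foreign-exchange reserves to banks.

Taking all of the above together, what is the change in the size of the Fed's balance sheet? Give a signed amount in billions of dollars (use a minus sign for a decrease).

Fed balance sheet:
  Assets:      Securities +$175B, Foreign assets −$45B
  Liabilities: Bank reserves +$388B, Government deposits −$258B
Change in total Fed assets = +$130 billion.

+$130 billion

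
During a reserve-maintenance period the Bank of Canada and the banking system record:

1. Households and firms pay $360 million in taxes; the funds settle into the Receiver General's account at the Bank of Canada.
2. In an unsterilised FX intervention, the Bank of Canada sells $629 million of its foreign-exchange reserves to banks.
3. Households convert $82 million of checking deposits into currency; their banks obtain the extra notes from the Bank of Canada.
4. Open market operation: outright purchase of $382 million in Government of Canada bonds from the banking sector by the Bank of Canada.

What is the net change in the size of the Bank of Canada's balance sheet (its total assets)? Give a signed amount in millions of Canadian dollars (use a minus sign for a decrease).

Government account inflow $360 million: only the composition of liabilities changes → 0.
FX sale $629 million: a Bank of Canada asset is shed → −$629M.
Currency withdrawal $82 million: only the composition of liabilities changes → 0.
OMO purchase (from banks) $382 million: a Bank of Canada asset is acquired → +$382M.
Net: 0 − 629 + 0 + 382 = -$247 million.

-$247 million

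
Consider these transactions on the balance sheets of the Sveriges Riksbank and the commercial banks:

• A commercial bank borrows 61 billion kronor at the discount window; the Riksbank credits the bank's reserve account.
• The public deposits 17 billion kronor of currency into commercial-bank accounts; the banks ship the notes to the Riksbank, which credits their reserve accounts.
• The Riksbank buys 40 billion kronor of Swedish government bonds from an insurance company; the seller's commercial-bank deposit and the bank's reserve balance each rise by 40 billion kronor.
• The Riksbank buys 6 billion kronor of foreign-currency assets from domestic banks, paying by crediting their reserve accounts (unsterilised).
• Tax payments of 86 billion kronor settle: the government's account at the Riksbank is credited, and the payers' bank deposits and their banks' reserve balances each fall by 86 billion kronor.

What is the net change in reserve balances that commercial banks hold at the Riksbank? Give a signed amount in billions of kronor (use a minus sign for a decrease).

Riksbank balance sheet:
  Assets:      Securities +40B, Loans to banks +61B, Foreign assets +6B
  Liabilities: Bank reserves +38B, Currency in circulation −17B, Government deposits +86B
Commercial banking system:
  Assets:      Reserves at CB +38B, Foreign assets −6B
  Liabilities: Checkable deposits −29B, Borrowings from CB +61B
So the change in reserve balances that commercial banks hold at the Riksbank is +38 billion.

+38 billion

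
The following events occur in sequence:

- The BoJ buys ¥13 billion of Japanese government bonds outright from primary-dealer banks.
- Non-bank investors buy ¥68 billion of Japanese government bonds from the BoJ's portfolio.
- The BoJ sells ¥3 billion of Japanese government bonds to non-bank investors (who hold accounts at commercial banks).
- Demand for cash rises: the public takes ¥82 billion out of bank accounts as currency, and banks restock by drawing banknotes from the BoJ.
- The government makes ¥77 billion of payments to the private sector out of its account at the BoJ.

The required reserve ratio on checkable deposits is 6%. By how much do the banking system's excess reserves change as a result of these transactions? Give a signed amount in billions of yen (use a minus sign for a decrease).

-¥58.44 billion

OMO purchase (from banks) ¥13 billion: reserves +¥13B, deposits 0.
Asset sale (to non-banks) ¥68 billion: reserves −¥68B, deposits −¥68B.
Asset sale (to non-banks) ¥3 billion: reserves −¥3B, deposits −¥3B.
Currency withdrawal ¥82 billion: reserves −¥82B, deposits −¥82B.
Government spending ¥77 billion: reserves +¥77B, deposits +¥77B.
Totals: Δreserves = −¥63B, Δdeposits = −¥76B.
Δrequired reserves = 6% × −¥76B = −¥4.56B.
Δexcess reserves = Δreserves − Δrequired = −¥63B − (−¥4.56B) = -¥58.44 billion.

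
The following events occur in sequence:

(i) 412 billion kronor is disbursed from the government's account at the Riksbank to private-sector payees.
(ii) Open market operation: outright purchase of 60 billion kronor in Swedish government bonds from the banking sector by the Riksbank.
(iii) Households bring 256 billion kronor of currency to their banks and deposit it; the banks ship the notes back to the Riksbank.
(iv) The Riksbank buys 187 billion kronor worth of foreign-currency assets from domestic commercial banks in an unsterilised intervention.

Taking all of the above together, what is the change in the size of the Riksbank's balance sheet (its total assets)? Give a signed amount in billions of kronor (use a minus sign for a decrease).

Government spending 412 billion kronor: only the composition of liabilities changes → 0.
OMO purchase (from banks) 60 billion kronor: a Riksbank asset is acquired → +60B.
Currency deposit 256 billion kronor: only the composition of liabilities changes → 0.
FX purchase 187 billion kronor: a Riksbank asset is acquired → +187B.
Net: 0 + 60 + 0 + 187 = +247 billion.

+247 billion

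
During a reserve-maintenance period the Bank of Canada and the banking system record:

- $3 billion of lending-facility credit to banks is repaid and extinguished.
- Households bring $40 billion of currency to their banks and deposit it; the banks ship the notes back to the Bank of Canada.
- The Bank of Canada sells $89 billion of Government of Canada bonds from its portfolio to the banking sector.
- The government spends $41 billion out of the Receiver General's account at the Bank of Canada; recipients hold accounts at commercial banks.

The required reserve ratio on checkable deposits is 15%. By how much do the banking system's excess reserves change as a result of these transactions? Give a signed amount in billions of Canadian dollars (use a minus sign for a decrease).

Discount-window repayment $3 billion: reserves −$3B, deposits 0.
Currency deposit $40 billion: reserves +$40B, deposits +$40B.
OMO sale (to banks) $89 billion: reserves −$89B, deposits 0.
Government spending $41 billion: reserves +$41B, deposits +$41B.
Totals: Δreserves = −$11B, Δdeposits = +$81B.
Δrequired reserves = 15% × +$81B = +$12.15B.
Δexcess reserves = Δreserves − Δrequired = −$11B − (+$12.15B) = -$23.15 billion.

-$23.15 billion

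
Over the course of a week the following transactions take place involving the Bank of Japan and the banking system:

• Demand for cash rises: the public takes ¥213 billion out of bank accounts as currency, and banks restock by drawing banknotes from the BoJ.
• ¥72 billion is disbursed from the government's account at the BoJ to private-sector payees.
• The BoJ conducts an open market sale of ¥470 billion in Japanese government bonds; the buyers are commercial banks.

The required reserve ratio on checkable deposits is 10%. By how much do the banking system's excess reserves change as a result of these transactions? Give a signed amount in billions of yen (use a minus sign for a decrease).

Currency withdrawal ¥213 billion: reserves −¥213B, deposits −¥213B.
Government spending ¥72 billion: reserves +¥72B, deposits +¥72B.
OMO sale (to banks) ¥470 billion: reserves −¥470B, deposits 0.
Totals: Δreserves = −¥611B, Δdeposits = −¥141B.
Δrequired reserves = 10% × −¥141B = −¥14.1B.
Δexcess reserves = Δreserves − Δrequired = −¥611B − (−¥14.1B) = -¥596.9 billion.

-¥596.9 billion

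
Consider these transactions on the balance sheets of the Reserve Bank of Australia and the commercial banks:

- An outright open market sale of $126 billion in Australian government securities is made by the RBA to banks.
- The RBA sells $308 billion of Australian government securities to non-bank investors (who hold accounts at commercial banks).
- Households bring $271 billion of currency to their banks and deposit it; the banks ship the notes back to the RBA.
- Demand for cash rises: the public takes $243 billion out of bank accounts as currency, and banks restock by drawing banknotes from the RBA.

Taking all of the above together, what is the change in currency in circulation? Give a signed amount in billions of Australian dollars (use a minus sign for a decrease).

-$28 billion

OMO sale (to banks) $126 billion: no currency enters or leaves circulation → 0.
Asset sale (to non-banks) $308 billion: no currency enters or leaves circulation → 0.
Currency deposit $271 billion: notes return to the central bank → −$271B.
Currency withdrawal $243 billion: notes leave the central bank → +$243B.
Net: 0 + 0 − 271 + 243 = -$28 billion.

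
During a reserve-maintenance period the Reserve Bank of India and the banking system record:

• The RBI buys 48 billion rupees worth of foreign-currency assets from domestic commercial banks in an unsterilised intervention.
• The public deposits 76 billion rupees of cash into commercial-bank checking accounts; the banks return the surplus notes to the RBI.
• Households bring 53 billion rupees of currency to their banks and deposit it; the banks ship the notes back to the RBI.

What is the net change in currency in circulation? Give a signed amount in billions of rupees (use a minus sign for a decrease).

RBI balance sheet:
  Assets:      Foreign assets +48B
  Liabilities: Bank reserves +177B, Currency in circulation −129B
So the change in currency in circulation is -129 billion.

-129 billion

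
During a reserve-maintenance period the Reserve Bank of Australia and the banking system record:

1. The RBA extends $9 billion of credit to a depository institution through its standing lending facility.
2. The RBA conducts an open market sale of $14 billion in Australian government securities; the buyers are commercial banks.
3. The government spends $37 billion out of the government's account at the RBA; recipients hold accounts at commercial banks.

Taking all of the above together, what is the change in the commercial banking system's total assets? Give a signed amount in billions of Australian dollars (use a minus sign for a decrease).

+$46 billion

Discount-window loan $9 billion: bank balance sheets expand → +$9B.
OMO sale (to banks) $14 billion: just an asset swap on bank balance sheets → 0.
Government spending $37 billion: bank balance sheets expand → +$37B.
Net: 9 + 0 + 37 = +$46 billion.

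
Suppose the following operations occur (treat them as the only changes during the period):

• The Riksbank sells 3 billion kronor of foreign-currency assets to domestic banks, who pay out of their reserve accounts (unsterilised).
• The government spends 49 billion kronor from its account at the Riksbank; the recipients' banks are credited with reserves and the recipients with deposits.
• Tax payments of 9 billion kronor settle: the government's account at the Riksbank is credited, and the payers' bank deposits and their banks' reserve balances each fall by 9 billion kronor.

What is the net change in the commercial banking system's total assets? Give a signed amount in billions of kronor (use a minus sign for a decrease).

+40 billion

FX sale 3 billion kronor: just an asset swap on bank balance sheets → 0.
Government spending 49 billion kronor: bank balance sheets expand → +49B.
Government account inflow 9 billion kronor: bank balance sheets shrink → −9B.
Net: 0 + 49 − 9 = +40 billion.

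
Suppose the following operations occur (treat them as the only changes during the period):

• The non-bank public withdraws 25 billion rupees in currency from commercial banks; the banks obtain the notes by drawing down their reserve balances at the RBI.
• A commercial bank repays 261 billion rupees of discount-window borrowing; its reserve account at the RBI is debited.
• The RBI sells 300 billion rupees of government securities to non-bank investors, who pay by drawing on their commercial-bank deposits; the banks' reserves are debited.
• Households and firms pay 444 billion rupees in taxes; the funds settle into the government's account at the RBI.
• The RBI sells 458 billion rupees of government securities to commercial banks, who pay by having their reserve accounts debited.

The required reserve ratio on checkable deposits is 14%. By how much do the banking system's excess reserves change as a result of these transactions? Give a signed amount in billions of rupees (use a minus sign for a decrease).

Currency withdrawal 25 billion rupees: reserves −25B, deposits −25B.
Discount-window repayment 261 billion rupees: reserves −261B, deposits 0.
Asset sale (to non-banks) 300 billion rupees: reserves −300B, deposits −300B.
Government account inflow 444 billion rupees: reserves −444B, deposits −444B.
OMO sale (to banks) 458 billion rupees: reserves −458B, deposits 0.
Totals: Δreserves = −1488B, Δdeposits = −769B.
Δrequired reserves = 14% × −769B = −107.66B.
Δexcess reserves = Δreserves − Δrequired = −1488B − (−107.66B) = -1380.34 billion.

-1380.34 billion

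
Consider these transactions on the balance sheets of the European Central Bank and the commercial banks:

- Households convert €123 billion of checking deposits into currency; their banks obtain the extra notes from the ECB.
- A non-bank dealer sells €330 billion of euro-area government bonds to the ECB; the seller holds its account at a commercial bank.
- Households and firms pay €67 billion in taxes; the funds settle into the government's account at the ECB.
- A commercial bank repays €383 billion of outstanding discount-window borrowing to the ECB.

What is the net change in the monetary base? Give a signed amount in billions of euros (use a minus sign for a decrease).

-€120 billion

Currency withdrawal €123 billion: just a shift between currency and reserves — both are base money → 0.
Asset purchase (from non-banks) €330 billion: ECB balance sheet expands → +€330B.
Government account inflow €67 billion: reserves shift to a non-base liability → −€67B.
Discount-window repayment €383 billion: ECB balance sheet contracts → −€383B.
Net: 0 + 330 − 67 − 383 = -€120 billion.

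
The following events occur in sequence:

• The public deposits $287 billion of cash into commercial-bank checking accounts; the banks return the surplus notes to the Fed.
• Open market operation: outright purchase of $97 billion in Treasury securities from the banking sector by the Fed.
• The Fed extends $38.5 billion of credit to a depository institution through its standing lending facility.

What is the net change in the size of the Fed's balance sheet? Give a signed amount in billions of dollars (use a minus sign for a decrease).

+$135.5 billion

Fed balance sheet:
  Assets:      Securities +$97B, Loans to banks +$38.5B
  Liabilities: Bank reserves +$422.5B, Currency in circulation −$287B
Change in total Fed assets = +$135.5 billion.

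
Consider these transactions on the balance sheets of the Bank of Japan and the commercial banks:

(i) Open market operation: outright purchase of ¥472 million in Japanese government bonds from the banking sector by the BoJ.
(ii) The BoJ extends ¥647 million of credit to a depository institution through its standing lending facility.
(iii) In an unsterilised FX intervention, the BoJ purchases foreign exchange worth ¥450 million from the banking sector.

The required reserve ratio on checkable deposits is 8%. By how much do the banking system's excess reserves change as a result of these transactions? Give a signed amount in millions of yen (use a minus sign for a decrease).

+¥1569 million

OMO purchase (from banks) ¥472 million: reserves +¥472M, deposits 0.
Discount-window loan ¥647 million: reserves +¥647M, deposits 0.
FX purchase ¥450 million: reserves +¥450M, deposits 0.
Totals: Δreserves = +¥1569M, Δdeposits = 0.
Δrequired reserves = 8% × 0 = 0.
Δexcess reserves = Δreserves − Δrequired = +¥1569M − (0) = +¥1569 million.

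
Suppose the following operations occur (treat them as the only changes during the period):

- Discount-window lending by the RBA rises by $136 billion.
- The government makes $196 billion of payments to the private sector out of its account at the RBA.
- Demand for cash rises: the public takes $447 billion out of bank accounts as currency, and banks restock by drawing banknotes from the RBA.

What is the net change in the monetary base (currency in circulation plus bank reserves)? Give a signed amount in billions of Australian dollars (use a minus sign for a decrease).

Discount-window loan $136 billion: RBA balance sheet expands → +$136B.
Government spending $196 billion: a non-base liability converts back to reserves → +$196B.
Currency withdrawal $447 billion: just a shift between currency and reserves — both are base money → 0.
Net: 136 + 196 + 0 = +$332 billion.

+$332 billion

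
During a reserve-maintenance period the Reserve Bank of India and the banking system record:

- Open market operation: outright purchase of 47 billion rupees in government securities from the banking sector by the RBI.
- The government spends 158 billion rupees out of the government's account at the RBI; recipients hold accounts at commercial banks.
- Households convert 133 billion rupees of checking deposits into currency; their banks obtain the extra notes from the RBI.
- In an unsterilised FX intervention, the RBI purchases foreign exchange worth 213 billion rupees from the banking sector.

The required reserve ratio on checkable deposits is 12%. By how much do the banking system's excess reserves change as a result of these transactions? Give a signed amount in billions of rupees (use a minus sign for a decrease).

+282 billion

OMO purchase (from banks) 47 billion rupees: reserves +47B, deposits 0.
Government spending 158 billion rupees: reserves +158B, deposits +158B.
Currency withdrawal 133 billion rupees: reserves −133B, deposits −133B.
FX purchase 213 billion rupees: reserves +213B, deposits 0.
Totals: Δreserves = +285B, Δdeposits = +25B.
Δrequired reserves = 12% × +25B = +3B.
Δexcess reserves = Δreserves − Δrequired = +285B − (+3B) = +282 billion.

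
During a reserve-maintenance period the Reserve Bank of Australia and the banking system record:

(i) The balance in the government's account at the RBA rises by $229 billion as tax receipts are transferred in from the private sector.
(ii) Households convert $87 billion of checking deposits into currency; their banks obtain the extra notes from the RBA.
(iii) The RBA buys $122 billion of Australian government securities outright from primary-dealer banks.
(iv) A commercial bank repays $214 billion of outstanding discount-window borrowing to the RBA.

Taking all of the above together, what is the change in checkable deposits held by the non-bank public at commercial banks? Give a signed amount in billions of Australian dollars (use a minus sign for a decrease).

Government account inflow $229 billion: non-bank counterparties' bank balances fall → −$229B.
Currency withdrawal $87 billion: non-bank counterparties' bank balances fall → −$87B.
OMO purchase (from banks) $122 billion: the counterparty is a bank, so public deposits are unchanged → 0.
Discount-window repayment $214 billion: the counterparty is a bank, so public deposits are unchanged → 0.
Net: −229 − 87 + 0 + 0 = -$316 billion.

-$316 billion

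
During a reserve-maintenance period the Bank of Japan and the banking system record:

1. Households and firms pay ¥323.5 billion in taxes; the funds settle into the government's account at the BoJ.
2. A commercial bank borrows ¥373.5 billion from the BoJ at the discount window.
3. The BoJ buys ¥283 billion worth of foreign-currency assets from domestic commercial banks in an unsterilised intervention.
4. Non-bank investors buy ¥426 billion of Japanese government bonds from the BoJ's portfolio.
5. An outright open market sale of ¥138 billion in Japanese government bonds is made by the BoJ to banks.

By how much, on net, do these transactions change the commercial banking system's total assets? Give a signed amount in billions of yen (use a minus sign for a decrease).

BoJ balance sheet:
  Assets:      Securities −¥564B, Loans to banks +¥373.5B, Foreign assets +¥283B
  Liabilities: Bank reserves −¥231B, Government deposits +¥323.5B
Commercial banking system:
  Assets:      Reserves at CB −¥231B, Securities +¥138B, Foreign assets −¥283B
  Liabilities: Checkable deposits −¥749.5B, Borrowings from CB +¥373.5B
Change in total bank assets = -¥376 billion.

-¥376 billion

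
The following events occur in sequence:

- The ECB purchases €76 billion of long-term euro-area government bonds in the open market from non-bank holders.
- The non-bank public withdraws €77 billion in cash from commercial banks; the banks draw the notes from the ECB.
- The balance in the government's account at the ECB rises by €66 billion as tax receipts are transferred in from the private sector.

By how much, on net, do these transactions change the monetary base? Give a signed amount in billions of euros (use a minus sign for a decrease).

Asset purchase (from non-banks) €76 billion: ECB balance sheet expands → +€76B.
Currency withdrawal €77 billion: just a shift between currency and reserves — both are base money → 0.
Government account inflow €66 billion: reserves shift to a non-base liability → −€66B.
Net: 76 + 0 − 66 = +€10 billion.

+€10 billion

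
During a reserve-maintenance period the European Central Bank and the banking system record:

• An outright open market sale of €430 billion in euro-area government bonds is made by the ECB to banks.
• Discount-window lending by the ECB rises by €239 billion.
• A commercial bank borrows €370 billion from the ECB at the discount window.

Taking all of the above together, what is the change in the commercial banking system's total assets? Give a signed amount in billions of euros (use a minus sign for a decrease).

OMO sale (to banks) €430 billion: just an asset swap on bank balance sheets → 0.
Discount-window loan €239 billion: bank balance sheets expand → +€239B.
Discount-window loan €370 billion: bank balance sheets expand → +€370B.
Net: 0 + 239 + 370 = +€609 billion.

+€609 billion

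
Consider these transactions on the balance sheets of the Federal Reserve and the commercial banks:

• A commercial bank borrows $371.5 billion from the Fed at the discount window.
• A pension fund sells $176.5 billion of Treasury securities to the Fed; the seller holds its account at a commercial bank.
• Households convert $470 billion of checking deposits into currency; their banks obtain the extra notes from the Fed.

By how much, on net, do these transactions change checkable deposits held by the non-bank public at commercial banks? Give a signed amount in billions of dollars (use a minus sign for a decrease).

Discount-window loan $371.5 billion: the counterparty is a bank, so public deposits are unchanged → 0.
Asset purchase (from non-banks) $176.5 billion: non-bank counterparties' bank balances rise → +$176.5B.
Currency withdrawal $470 billion: non-bank counterparties' bank balances fall → −$470B.
Net: 0 + 176.5 − 470 = -$293.5 billion.

-$293.5 billion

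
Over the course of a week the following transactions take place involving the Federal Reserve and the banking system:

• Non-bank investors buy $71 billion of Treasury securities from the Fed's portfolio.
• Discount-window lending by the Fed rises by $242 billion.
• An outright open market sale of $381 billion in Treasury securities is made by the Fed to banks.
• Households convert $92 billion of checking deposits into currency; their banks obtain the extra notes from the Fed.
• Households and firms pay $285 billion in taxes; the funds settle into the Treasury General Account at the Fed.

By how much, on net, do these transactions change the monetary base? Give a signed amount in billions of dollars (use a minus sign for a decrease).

Fed balance sheet:
  Assets:      Securities −$452B, Loans to banks +$242B
  Liabilities: Bank reserves −$587B, Currency in circulation +$92B, Government deposits +$285B
Commercial banking system:
  Assets:      Reserves at CB −$587B, Securities +$381B
  Liabilities: Checkable deposits −$448B, Borrowings from CB +$242B
Monetary base = currency + reserves: +$92B + (−$587B) = -$495 billion.

-$495 billion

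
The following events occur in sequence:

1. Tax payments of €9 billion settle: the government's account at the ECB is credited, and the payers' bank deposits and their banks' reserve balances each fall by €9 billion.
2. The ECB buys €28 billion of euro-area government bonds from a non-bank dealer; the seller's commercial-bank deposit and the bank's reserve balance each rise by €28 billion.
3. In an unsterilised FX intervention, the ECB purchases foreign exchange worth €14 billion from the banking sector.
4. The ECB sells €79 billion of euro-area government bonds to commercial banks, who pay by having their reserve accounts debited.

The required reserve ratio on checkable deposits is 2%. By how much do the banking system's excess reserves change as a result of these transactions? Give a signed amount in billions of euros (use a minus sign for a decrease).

Government account inflow €9 billion: reserves −€9B, deposits −€9B.
Asset purchase (from non-banks) €28 billion: reserves +€28B, deposits +€28B.
FX purchase €14 billion: reserves +€14B, deposits 0.
OMO sale (to banks) €79 billion: reserves −€79B, deposits 0.
Totals: Δreserves = −€46B, Δdeposits = +€19B.
Δrequired reserves = 2% × +€19B = +€0.38B.
Δexcess reserves = Δreserves − Δrequired = −€46B − (+€0.38B) = -€46.38 billion.

-€46.38 billion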